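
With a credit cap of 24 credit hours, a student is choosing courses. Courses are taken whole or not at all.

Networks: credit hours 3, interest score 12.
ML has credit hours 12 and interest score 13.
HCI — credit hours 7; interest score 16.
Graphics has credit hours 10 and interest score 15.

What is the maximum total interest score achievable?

Treat it as a binary knapsack problem.
Allowing fractional choices, the relaxed optimum would be about 47.3, but courses are indivisible.
Networks + ML + HCI: credit hours 3 + 12 + 7 = 22 ≤ 24, interest score 12 + 13 + 16 = 41.
HCI + Graphics: credit hours 7 + 10 = 17 ≤ 24, interest score 16 + 15 = 31.
Networks + HCI + Graphics: credit hours 3 + 7 + 10 = 20 ≤ 24, interest score 12 + 16 + 15 = 43.
Best is Networks, HCI, and Graphics with total interest score 43.

43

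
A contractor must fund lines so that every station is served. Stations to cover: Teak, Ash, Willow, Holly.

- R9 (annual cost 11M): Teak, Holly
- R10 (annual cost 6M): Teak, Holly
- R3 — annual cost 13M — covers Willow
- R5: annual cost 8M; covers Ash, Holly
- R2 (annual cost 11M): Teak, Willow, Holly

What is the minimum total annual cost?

The greedy cost-per-new-station heuristic would pick R10, R5, and R2 for 25, but a cheaper cover exists.
Choose R5 and R2: together they cover Teak, Ash, Willow, Holly — every station.
Total annual cost: 8 + 11 = 19.
No cover costs less than 19.

19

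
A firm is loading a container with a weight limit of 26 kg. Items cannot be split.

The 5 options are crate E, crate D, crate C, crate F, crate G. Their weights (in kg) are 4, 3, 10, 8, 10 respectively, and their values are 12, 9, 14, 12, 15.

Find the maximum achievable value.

Take crate E, crate D, crate F, and crate G: weight 4 + 3 + 8 + 10 = 25 ≤ 26, value 12 + 9 + 12 + 15 = 48.
No other feasible combination does better.

48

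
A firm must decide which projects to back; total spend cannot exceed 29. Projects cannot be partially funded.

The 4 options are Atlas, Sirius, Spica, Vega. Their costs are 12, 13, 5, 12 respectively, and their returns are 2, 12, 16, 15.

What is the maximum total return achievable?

Allowing fractional choices, the relaxed optimum would be about 42.1, but projects are indivisible.
Atlas + Spica + Vega: cost 12 + 5 + 12 = 29 ≤ 29, return 2 + 16 + 15 = 33.
Spica + Vega: cost 5 + 12 = 17 ≤ 29, return 16 + 15 = 31.
Best is Atlas, Spica, and Vega with total return 33.

33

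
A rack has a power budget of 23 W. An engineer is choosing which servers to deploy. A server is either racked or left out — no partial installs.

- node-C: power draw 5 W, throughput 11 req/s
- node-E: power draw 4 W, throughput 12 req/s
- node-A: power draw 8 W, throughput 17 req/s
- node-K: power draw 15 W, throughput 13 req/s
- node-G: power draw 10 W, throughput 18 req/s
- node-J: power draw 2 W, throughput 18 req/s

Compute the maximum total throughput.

Allowing fractional choices, the relaxed optimum would be about 65.2, but servers are indivisible.
node-C + node-E + node-G + node-J: power draw 5 + 4 + 10 + 2 = 21 ≤ 23, throughput 11 + 12 + 18 + 18 = 59.
node-C + node-E + node-A + node-J: power draw 5 + 4 + 8 + 2 = 19 ≤ 23, throughput 11 + 12 + 17 + 18 = 58.
Best is node-C, node-E, node-G, and node-J with total throughput 59.

59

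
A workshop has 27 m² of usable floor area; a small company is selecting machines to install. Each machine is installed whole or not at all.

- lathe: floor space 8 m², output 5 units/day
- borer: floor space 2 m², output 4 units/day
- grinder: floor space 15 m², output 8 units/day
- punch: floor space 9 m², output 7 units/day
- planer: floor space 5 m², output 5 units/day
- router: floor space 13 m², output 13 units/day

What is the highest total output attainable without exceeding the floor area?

This is an integer program with binary decision variables.
punch + planer + router: floor space 9 + 5 + 13 = 27 ≤ 27, output 7 + 5 + 13 = 25.
borer + punch + router: floor space 2 + 9 + 13 = 24 ≤ 27, output 4 + 7 + 13 = 24.
lathe + planer + router: floor space 8 + 5 + 13 = 26 ≤ 27, output 5 + 5 + 13 = 23.
Best is punch, planer, and router with total output 25.

25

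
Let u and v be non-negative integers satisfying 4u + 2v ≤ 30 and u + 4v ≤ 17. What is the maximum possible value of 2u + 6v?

The continuous relaxation peaks at (6.14, 2.71) with value 28.57; rounding to a feasible lattice point costs some objective.
(u,v)=(5,3): 4·5+2·3=26≤30, 1·5+4·3=17≤17, objective 28.
(u,v)=(4,3): 4·4+2·3=22≤30, 1·4+4·3=16≤17, objective 26.
(u,v)=(6,2): 4·6+2·2=28≤30, 1·6+4·2=14≤17, objective 24.
Maximum is 28 at (u,v)=(5,3).

28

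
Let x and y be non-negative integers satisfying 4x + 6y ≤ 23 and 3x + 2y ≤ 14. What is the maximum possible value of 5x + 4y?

The continuous relaxation peaks at (3.8, 1.3) with value 24.20; rounding to a feasible lattice point costs some objective.
(x,y)=(4,1): 4·4+6·1=22≤23, 3·4+2·1=14≤14, objective 24.
(x,y)=(4,0): 4·4+6·0=16≤23, 3·4+2·0=12≤14, objective 20.
(x,y)=(3,1): 4·3+6·1=18≤23, 3·3+2·1=11≤14, objective 19.
The best lattice point is (4,1), giving 24.

24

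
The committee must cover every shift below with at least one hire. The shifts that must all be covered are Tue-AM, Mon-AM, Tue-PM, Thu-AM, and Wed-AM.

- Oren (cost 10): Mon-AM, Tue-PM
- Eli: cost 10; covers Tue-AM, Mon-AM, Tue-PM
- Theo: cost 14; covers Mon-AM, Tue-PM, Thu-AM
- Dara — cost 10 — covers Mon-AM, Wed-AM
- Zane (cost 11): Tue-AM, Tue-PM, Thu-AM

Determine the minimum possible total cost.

This is an integer covering problem.
The greedy cost-per-new-shift heuristic would pick Eli, Dara, and Zane for 31, but a cheaper cover exists.
Choose Dara and Zane: together they cover Tue-AM, Mon-AM, Tue-PM, Thu-AM, Wed-AM — every shift.
Total cost: 10 + 11 = 21.
No cover costs less than 21.

21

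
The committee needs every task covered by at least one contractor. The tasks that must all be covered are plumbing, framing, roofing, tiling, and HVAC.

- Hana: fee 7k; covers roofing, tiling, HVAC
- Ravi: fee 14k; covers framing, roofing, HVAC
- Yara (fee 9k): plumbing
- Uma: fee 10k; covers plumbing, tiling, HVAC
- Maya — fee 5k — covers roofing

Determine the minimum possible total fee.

24

The greedy cost-per-new-task heuristic would pick Hana, Yara, and Ravi for 30, but a cheaper cover exists.
Choose Ravi and Uma: together they cover plumbing, framing, roofing, tiling, HVAC — every task.
Total fee: 14 + 10 = 24.
No cover costs less than 24.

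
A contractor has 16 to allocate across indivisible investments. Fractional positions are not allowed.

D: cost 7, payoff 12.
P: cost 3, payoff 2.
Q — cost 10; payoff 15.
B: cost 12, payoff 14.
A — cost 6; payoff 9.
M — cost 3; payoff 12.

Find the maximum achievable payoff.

D + A + M: cost 7 + 6 + 3 = 16 ≤ 16, payoff 12 + 9 + 12 = 33.
P + Q + M: cost 3 + 10 + 3 = 16 ≤ 16, payoff 2 + 15 + 12 = 29.
Best is D, A, and M with total payoff 33.

33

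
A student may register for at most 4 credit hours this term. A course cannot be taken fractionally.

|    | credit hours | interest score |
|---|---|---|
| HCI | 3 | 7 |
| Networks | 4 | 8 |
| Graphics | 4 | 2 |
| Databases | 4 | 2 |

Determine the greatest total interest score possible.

8

This is an integer program with binary decision variables.
Allowing fractional choices, the relaxed optimum would be about 9.0, but courses are indivisible.
HCI: credit hours 3 ≤ 4, interest score 7.
Graphics: credit hours 4 ≤ 4, interest score 2.
Networks: credit hours 4 ≤ 4, interest score 8.
Best is Networks with total interest score 8.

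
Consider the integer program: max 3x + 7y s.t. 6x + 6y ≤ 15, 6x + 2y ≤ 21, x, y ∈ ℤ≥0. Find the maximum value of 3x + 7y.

14

The continuous relaxation peaks at (0, 2.5) with value 17.50; rounding to a feasible lattice point costs some objective.
(x,y)=(0,2): 6·0+6·2=12≤15, 6·0+2·2=4≤21, objective 14.
(x,y)=(1,1): 6·1+6·1=12≤15, 6·1+2·1=8≤21, objective 10.
(x,y)=(0,1): 6·0+6·1=6≤15, 6·0+2·1=2≤21, objective 7.
No feasible integer point exceeds 14.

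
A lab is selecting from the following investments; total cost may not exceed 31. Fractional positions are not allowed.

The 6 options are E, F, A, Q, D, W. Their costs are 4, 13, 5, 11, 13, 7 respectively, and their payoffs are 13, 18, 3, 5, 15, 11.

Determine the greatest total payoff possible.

46

Allowing fractional choices, the relaxed optimum would be about 50.1, but investments are indivisible.
E + F + A + W: cost 4 + 13 + 5 + 7 = 29 ≤ 31, payoff 13 + 18 + 3 + 11 = 45.
E + F + D: cost 4 + 13 + 13 = 30 ≤ 31, payoff 13 + 18 + 15 = 46.
E + F + W: cost 4 + 13 + 7 = 24 ≤ 31, payoff 13 + 18 + 11 = 42.
Best is E, F, and D with total payoff 46.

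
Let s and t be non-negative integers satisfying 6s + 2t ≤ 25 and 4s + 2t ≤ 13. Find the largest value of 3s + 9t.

54

(s,t)=(0,6): 6·0+2·6=12≤25, 4·0+2·6=12≤13, objective 54.
(s,t)=(0,5): 6·0+2·5=10≤25, 4·0+2·5=10≤13, objective 45.
The best lattice point is (0,6), giving 54.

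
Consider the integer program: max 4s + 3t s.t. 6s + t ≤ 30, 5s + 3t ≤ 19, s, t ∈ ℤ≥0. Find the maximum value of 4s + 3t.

Relaxing integrality, the LP optimum is 19.00 at (s,t) = (0, 6.33), which is not an integer point.
(s,t)=(0,6): 6·0+1·6=6≤30, 5·0+3·6=18≤19, objective 18.
(s,t)=(0,5): 6·0+1·5=5≤30, 5·0+3·5=15≤19, objective 15.
The best lattice point is (0,6), giving 18.

18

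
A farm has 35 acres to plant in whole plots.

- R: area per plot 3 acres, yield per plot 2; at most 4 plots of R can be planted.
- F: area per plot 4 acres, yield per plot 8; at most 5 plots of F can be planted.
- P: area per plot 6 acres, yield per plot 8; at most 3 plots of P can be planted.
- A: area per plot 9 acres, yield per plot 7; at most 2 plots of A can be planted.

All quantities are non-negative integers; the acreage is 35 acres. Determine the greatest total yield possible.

58

F has the best ratio (8/4); taking only F gives at most 5×8 = 40 (stopped by the supply cap of 5).
Mixing does better — 1×R, 5×F, and 2×P: area 35 ≤ 35, yield 1·2 + 5·8 + 2·8 = 58.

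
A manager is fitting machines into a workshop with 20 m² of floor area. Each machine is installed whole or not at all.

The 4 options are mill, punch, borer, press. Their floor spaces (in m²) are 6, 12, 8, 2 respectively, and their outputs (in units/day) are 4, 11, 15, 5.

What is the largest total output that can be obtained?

26

This is an integer program with binary decision variables.
Allowing fractional choices, the relaxed optimum would be about 29.2, but machines are indivisible.
punch + borer: floor space 12 + 8 = 20 ≤ 20, output 11 + 15 = 26.
mill + borer + press: floor space 6 + 8 + 2 = 16 ≤ 20, output 4 + 15 + 5 = 24.
borer + press: floor space 8 + 2 = 10 ≤ 20, output 15 + 5 = 20.
Best is punch and borer with total output 26.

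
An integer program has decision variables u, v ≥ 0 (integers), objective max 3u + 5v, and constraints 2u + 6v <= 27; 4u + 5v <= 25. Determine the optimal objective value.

(u,v)=(1,4): 2·1+6·4=26≤27, 4·1+5·4=24≤25, objective 23.
(u,v)=(2,3): 2·2+6·3=22≤27, 4·2+5·3=23≤25, objective 21.
(u,v)=(0,4): 2·0+6·4=24≤27, 4·0+5·4=20≤25, objective 20.
The best lattice point is (1,4), giving 23.

23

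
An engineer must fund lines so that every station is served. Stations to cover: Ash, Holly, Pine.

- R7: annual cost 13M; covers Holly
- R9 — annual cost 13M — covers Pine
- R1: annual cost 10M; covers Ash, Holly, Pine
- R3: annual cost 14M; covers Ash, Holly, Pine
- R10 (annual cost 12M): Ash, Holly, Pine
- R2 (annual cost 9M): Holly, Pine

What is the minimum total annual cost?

10

R1 alone covers Ash, Holly, Pine — every station.
Total annual cost: 10.
No cover costs less than 10.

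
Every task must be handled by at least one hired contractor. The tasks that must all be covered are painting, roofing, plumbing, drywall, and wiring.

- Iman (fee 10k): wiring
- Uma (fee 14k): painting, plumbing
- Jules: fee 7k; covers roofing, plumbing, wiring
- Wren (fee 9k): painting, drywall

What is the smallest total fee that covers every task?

16

Choose Jules and Wren: together they cover painting, roofing, plumbing, drywall, wiring — every task.
Total fee: 7 + 9 = 16.
No cover costs less than 16.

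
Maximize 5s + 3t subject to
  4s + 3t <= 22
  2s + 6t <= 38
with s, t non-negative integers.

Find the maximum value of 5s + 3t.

26

The continuous relaxation peaks at (5.5, 0) with value 27.50; rounding to a feasible lattice point costs some objective.
(s,t)=(4,2): 4·4+3·2=22≤22, 2·4+6·2=20≤38, objective 26.
(s,t)=(5,0): 4·5+3·0=20≤22, 2·5+6·0=10≤38, objective 25.
(s,t)=(3,3): 4·3+3·3=21≤22, 2·3+6·3=24≤38, objective 24.
Maximum is 26 at (s,t)=(4,2).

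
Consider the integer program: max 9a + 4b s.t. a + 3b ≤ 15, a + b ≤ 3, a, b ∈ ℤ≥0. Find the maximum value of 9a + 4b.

(a,b)=(3,0): 1·3+3·0=3≤15, 1·3+1·0=3≤3, objective 27.
(a,b)=(2,1): 1·2+3·1=5≤15, 1·2+1·1=3≤3, objective 22.
(a,b)=(2,0): 1·2+3·0=2≤15, 1·2+1·0=2≤3, objective 18.
Maximum is 27 at (a,b)=(3,0).

27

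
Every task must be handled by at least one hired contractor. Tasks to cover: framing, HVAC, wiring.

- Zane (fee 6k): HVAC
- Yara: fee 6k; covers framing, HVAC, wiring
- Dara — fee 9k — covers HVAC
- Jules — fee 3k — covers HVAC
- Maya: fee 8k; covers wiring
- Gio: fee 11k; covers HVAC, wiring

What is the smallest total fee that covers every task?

6

Yara alone covers framing, HVAC, wiring — every task.
Total fee: 6.
No cover costs less than 6.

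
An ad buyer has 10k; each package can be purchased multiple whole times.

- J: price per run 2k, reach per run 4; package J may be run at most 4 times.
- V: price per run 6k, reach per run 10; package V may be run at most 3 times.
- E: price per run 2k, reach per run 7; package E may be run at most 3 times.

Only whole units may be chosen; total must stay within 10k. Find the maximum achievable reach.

29

3×J and 2×E: price 10 ≤ 10, reach 3·4 + 2·7 = 26.
2×J and 3×E: price 10 ≤ 10, reach 2·4 + 3·7 = 29.
Best is 29.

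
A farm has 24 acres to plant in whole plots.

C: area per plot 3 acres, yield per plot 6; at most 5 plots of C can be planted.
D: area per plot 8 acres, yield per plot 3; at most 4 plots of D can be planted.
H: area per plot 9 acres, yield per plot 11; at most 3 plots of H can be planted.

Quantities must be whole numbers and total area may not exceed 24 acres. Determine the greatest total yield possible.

Take 5×C and 1×H: area 24 ≤ 24, yield 5·6 + 1·11 = 41.
C has the best ratio (6/3) and is taken to its limit of 5; remaining capacity is filled optimally with the others.

41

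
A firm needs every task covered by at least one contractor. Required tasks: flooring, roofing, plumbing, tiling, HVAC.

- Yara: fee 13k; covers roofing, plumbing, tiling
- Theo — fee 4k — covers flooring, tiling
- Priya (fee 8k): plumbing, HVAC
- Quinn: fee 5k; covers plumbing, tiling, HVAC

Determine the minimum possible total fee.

22

Choose Yara, Theo, and Quinn: together they cover flooring, roofing, plumbing, tiling, HVAC — every task.
Total fee: 13 + 4 + 5 = 22.
No cover costs less than 22.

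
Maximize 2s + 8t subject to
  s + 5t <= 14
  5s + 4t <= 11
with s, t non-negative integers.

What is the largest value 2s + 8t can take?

Relaxing integrality, the LP optimum is 22.00 at (s,t) = (0, 2.75), which is not an integer point.
(s,t)=(0,2): 1·0+5·2=10≤14, 5·0+4·2=8≤11, objective 16.
(s,t)=(1,1): 1·1+5·1=6≤14, 5·1+4·1=9≤11, objective 10.
(s,t)=(0,1): 1·0+5·1=5≤14, 5·0+4·1=4≤11, objective 8.
The best lattice point is (0,2), giving 16.

16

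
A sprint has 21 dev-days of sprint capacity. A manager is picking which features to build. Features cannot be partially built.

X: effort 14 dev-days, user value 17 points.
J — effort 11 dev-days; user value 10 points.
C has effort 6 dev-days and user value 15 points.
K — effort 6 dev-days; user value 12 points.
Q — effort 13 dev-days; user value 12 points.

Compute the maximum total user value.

32

Take X and C: effort 14 + 6 = 20 ≤ 21, user value 17 + 15 = 32.
No other feasible combination does better.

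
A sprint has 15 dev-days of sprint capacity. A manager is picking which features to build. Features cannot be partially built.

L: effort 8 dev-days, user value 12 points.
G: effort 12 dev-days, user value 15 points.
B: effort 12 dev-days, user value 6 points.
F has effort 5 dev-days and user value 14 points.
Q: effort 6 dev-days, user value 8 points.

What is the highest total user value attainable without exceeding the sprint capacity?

26

Take L and F: effort 8 + 5 = 13 ≤ 15, user value 12 + 14 = 26.
No other feasible combination does better.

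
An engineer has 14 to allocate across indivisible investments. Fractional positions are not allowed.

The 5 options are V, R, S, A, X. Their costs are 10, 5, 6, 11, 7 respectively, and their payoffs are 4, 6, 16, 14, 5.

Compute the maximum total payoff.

22

Allowing fractional choices, the relaxed optimum would be about 26.2, but investments are indivisible.
R + S: cost 5 + 6 = 11 ≤ 14, payoff 6 + 16 = 22.
S: cost 6 ≤ 14, payoff 16.
S + X: cost 6 + 7 = 13 ≤ 14, payoff 16 + 5 = 21.
Best is R and S with total payoff 22.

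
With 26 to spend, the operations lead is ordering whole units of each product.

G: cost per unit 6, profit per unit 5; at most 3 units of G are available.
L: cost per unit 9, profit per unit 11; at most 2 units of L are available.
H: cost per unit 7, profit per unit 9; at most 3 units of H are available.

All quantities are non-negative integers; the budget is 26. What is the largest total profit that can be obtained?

1×L and 2×H: cost 23 ≤ 26, profit 1·11 + 2·9 = 29.
2×L and 1×H: cost 25 ≤ 26, profit 2·11 + 1·9 = 31.
Best is 31.

31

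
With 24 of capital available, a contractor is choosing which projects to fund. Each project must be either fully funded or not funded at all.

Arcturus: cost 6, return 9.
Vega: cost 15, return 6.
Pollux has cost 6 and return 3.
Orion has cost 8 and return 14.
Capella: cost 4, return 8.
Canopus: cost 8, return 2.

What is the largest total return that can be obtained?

Arcturus + Orion + Capella: cost 6 + 8 + 4 = 18 ≤ 24, return 9 + 14 + 8 = 31.
Arcturus + Pollux + Orion: cost 6 + 6 + 8 = 20 ≤ 24, return 9 + 3 + 14 = 26.
Arcturus + Pollux + Orion + Capella: cost 6 + 6 + 8 + 4 = 24 ≤ 24, return 9 + 3 + 14 + 8 = 34.
Best is Arcturus, Pollux, Orion, and Capella with total return 34.

34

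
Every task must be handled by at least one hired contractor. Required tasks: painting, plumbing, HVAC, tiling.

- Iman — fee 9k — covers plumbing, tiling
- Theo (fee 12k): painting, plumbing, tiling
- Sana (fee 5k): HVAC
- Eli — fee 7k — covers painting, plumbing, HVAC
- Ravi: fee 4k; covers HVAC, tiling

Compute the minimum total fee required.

This is an integer covering problem.
Choose Eli and Ravi: together they cover painting, plumbing, HVAC, tiling — every task.
Total fee: 7 + 4 = 11.
No cover costs less than 11.

11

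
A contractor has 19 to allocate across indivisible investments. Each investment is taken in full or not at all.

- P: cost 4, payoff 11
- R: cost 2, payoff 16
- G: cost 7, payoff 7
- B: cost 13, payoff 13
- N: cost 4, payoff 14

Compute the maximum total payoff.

Allowing fractional choices, the relaxed optimum would be about 50.0, but investments are indivisible.
P + R + N: cost 4 + 2 + 4 = 10 ≤ 19, payoff 11 + 16 + 14 = 41.
R + B + N: cost 2 + 13 + 4 = 19 ≤ 19, payoff 16 + 13 + 14 = 43.
P + R + G + N: cost 4 + 2 + 7 + 4 = 17 ≤ 19, payoff 11 + 16 + 7 + 14 = 48.
Best is P, R, G, and N with total payoff 48.

48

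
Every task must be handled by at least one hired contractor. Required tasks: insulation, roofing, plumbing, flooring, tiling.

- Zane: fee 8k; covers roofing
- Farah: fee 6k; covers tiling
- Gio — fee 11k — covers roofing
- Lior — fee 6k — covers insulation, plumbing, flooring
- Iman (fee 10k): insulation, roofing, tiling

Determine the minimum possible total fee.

16

This is an integer covering problem.
Choose Lior and Iman: together they cover insulation, roofing, plumbing, flooring, tiling — every task.
Total fee: 6 + 10 = 16.
No cover costs less than 16.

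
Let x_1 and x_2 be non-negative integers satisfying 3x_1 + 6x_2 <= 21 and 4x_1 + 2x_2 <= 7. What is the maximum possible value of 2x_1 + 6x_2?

18

The continuous relaxation peaks at (0, 3.5) with value 21.00; rounding to a feasible lattice point costs some objective.
(x_1,x_2)=(0,3): 3·0+6·3=18≤21, 4·0+2·3=6≤7, objective 18.
(x_1,x_2)=(0,2): 3·0+6·2=12≤21, 4·0+2·2=4≤7, objective 12.
Maximum is 18 at (x_1,x_2)=(0,3).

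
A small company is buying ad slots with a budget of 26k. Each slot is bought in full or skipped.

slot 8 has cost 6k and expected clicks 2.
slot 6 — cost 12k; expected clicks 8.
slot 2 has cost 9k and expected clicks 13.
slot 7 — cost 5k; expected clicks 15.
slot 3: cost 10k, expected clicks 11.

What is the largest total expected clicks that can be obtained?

39

Allowing fractional choices, the relaxed optimum would be about 40.3, but ad slots are indivisible.
slot 2 + slot 7 + slot 3: cost 9 + 5 + 10 = 24 ≤ 26, expected clicks 13 + 15 + 11 = 39.
slot 8 + slot 2 + slot 7: cost 6 + 9 + 5 = 20 ≤ 26, expected clicks 2 + 13 + 15 = 30.
slot 6 + slot 2 + slot 7: cost 12 + 9 + 5 = 26 ≤ 26, expected clicks 8 + 13 + 15 = 36.
Best is slot 2, slot 7, and slot 3 with total expected clicks 39.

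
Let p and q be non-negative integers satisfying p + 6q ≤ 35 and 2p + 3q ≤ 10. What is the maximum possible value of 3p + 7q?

21

The continuous relaxation peaks at (0, 3.33) with value 23.33; rounding to a feasible lattice point costs some objective.
(p,q)=(0,3): 1·0+6·3=18≤35, 2·0+3·3=9≤10, objective 21.
(p,q)=(1,2): 1·1+6·2=13≤35, 2·1+3·2=8≤10, objective 17.
(p,q)=(0,2): 1·0+6·2=12≤35, 2·0+3·2=6≤10, objective 14.
The best lattice point is (0,3), giving 21.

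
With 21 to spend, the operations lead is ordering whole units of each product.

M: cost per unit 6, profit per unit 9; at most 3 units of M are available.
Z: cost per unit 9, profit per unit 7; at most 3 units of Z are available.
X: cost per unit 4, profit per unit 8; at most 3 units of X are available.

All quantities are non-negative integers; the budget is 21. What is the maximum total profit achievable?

X has the best ratio (8/4); taking only X gives at most 3×8 = 24 (stopped by the supply cap of 3).
Mixing does better — 2×M and 2×X: cost 20 ≤ 21, profit 2·9 + 2·8 = 34.

34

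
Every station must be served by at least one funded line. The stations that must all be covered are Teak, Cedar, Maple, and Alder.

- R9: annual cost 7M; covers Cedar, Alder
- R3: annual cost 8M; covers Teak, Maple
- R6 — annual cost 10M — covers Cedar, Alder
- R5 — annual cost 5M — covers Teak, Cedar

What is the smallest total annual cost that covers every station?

15

This is a weighted set-cover instance.
Choose R9 and R3: together they cover Teak, Cedar, Maple, Alder — every station.
Total annual cost: 7 + 8 = 15.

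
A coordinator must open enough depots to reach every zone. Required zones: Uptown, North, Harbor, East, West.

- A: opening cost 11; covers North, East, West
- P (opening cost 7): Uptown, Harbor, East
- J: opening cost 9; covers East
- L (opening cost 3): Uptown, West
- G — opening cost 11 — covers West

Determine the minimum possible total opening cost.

18

The greedy cost-per-new-zone heuristic would pick L, P, and A for 21, but a cheaper cover exists.
Choose A and P: together they cover Uptown, North, Harbor, East, West — every zone.
Total opening cost: 11 + 7 = 18.
No cover costs less than 18.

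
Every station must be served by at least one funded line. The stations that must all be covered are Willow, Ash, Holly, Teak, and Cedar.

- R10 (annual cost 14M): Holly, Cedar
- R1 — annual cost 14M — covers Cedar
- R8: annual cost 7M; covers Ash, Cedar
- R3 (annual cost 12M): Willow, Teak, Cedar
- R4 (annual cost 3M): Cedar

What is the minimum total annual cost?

33

This is an integer covering problem.
The greedy cost-per-new-station heuristic would pick R4, R3, R8, and R10 for 36, but a cheaper cover exists.
Choose R10, R8, and R3: together they cover Willow, Ash, Holly, Teak, Cedar — every station.
Total annual cost: 14 + 7 + 12 = 33.
No cover costs less than 33.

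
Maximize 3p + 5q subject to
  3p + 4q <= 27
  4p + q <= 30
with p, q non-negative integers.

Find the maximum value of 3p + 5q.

33

Relaxing integrality, the LP optimum is 33.75 at (p,q) = (0, 6.75), which is not an integer point.
(p,q)=(1,6): 3·1+4·6=27≤27, 4·1+1·6=10≤30, objective 33.
(p,q)=(2,5): 3·2+4·5=26≤27, 4·2+1·5=13≤30, objective 31.
Maximum is 33 at (p,q)=(1,6).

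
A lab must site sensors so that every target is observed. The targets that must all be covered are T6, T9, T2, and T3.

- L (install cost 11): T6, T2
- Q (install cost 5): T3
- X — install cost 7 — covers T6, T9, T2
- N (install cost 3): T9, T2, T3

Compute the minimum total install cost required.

10

This is an integer covering problem.
Choose X and N: together they cover T6, T9, T2, T3 — every target.
Total install cost: 7 + 3 = 10.
No cover costs less than 10.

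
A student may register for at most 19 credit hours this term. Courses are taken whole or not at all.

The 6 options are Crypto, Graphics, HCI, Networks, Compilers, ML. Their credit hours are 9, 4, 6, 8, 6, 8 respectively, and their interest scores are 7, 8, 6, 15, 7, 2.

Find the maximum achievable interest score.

Allowing fractional choices, the relaxed optimum would be about 31.0, but courses are indivisible.
Graphics + Networks + Compilers: credit hours 4 + 8 + 6 = 18 ≤ 19, interest score 8 + 15 + 7 = 30.
Graphics + Networks: credit hours 4 + 8 = 12 ≤ 19, interest score 8 + 15 = 23.
Graphics + HCI + Networks: credit hours 4 + 6 + 8 = 18 ≤ 19, interest score 8 + 6 + 15 = 29.
Best is Graphics, Networks, and Compilers with total interest score 30.

30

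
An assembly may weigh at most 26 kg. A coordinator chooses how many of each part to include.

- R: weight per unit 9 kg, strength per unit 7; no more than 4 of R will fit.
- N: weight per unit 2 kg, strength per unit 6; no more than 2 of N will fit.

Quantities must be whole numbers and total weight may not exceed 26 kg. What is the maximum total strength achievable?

26

This is a bounded integer knapsack.
N has the best ratio (6/2); taking only N gives at most 2×6 = 12 (stopped by the supply cap of 2).
Mixing does better — 2×R and 2×N: weight 22 ≤ 26, strength 2·7 + 2·6 = 26.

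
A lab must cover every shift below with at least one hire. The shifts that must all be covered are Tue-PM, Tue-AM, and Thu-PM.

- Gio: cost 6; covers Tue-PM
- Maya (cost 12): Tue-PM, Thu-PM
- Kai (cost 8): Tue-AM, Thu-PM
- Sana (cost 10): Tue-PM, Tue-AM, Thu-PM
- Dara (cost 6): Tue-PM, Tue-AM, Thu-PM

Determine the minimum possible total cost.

6

Dara alone covers Tue-PM, Tue-AM, Thu-PM — every shift.
Total cost: 6.
No cover costs less than 6.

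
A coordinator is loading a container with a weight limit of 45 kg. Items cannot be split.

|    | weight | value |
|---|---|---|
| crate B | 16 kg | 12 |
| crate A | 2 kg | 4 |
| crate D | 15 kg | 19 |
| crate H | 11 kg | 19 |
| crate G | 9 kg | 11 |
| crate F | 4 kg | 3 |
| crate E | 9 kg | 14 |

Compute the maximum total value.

63

Allowing fractional choices, the relaxed optimum would be about 65.8, but items are indivisible.
crate A + crate D + crate H + crate F + crate E: weight 2 + 15 + 11 + 4 + 9 = 41 ≤ 45, value 4 + 19 + 19 + 3 + 14 = 59.
crate D + crate H + crate G + crate E: weight 15 + 11 + 9 + 9 = 44 ≤ 45, value 19 + 19 + 11 + 14 = 63.
Best is crate D, crate H, crate G, and crate E with total value 63.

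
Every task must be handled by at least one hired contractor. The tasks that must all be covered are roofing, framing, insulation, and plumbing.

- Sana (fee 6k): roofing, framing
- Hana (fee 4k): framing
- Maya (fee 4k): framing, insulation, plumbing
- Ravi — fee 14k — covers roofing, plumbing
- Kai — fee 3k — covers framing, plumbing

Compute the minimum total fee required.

10

This is an integer covering problem.
Choose Sana and Maya: together they cover roofing, framing, insulation, plumbing — every task.
Total fee: 6 + 4 = 10.
No cover costs less than 10.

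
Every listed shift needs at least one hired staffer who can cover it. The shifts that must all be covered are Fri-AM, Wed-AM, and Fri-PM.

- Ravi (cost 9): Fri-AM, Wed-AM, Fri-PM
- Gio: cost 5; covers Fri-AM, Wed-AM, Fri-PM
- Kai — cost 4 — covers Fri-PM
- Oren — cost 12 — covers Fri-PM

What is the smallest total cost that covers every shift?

Gio alone covers Fri-AM, Wed-AM, Fri-PM — every shift.
Total cost: 5.
No cover costs less than 5.

5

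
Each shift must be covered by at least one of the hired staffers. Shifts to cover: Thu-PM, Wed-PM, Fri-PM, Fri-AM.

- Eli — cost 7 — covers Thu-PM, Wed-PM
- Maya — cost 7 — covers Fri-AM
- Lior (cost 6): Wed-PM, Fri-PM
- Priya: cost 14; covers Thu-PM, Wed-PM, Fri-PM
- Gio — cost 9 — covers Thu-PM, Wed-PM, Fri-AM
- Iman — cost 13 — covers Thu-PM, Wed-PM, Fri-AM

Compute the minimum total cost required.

Choose Lior and Gio: together they cover Thu-PM, Wed-PM, Fri-PM, Fri-AM — every shift.
Total cost: 6 + 9 = 15.
No cover costs less than 15.

15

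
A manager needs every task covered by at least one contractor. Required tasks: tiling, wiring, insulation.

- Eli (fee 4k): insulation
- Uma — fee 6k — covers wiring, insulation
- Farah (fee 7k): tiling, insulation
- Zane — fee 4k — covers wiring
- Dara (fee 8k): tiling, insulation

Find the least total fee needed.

This is a weighted set-cover instance.
The greedy cost-per-new-task heuristic would pick Uma and Farah for 13, but a cheaper cover exists.
Choose Farah and Zane: together they cover tiling, wiring, insulation — every task.
Total fee: 7 + 4 = 11.
No cover costs less than 11.

11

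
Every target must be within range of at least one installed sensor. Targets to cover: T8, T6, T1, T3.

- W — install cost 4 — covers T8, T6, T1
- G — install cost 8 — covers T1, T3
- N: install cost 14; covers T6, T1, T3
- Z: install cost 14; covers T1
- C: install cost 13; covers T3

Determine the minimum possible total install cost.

This is an integer covering problem.
Choose W and G: together they cover T8, T6, T1, T3 — every target.
Total install cost: 4 + 8 = 12.

12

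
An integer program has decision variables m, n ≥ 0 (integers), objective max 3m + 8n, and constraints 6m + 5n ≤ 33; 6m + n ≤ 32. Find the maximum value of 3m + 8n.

48

Relaxing integrality, the LP optimum is 52.80 at (m,n) = (0, 6.6), which is not an integer point.
(m,n)=(0,6): 6·0+5·6=30≤33, 6·0+1·6=6≤32, objective 48.
(m,n)=(1,5): 6·1+5·5=31≤33, 6·1+1·5=11≤32, objective 43.
(m,n)=(0,5): 6·0+5·5=25≤33, 6·0+1·5=5≤32, objective 40.
The best lattice point is (0,6), giving 48.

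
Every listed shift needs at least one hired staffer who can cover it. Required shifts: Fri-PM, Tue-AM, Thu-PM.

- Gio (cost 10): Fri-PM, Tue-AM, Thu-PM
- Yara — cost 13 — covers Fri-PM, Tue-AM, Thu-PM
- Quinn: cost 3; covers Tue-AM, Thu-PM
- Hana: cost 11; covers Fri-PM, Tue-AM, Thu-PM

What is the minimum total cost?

The greedy cost-per-new-shift heuristic would pick Quinn and Gio for 13, but a cheaper cover exists.
Gio alone covers Fri-PM, Tue-AM, Thu-PM — every shift.
Total cost: 10.
No cover costs less than 10.

10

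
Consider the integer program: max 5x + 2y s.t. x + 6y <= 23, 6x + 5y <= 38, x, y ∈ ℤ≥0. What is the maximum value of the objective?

Relaxing integrality, the LP optimum is 31.67 at (x,y) = (6.33, 0), which is not an integer point.
(x,y)=(6,0): 1·6+6·0=6≤23, 6·6+5·0=36≤38, objective 30.
(x,y)=(5,1): 1·5+6·1=11≤23, 6·5+5·1=35≤38, objective 27.
(x,y)=(5,0): 1·5+6·0=5≤23, 6·5+5·0=30≤38, objective 25.
No feasible integer point exceeds 30.

30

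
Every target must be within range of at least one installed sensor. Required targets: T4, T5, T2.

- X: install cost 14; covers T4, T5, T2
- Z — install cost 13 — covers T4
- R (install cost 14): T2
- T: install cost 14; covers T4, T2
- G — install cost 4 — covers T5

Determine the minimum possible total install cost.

The greedy cost-per-new-target heuristic would pick G and X for 18, but a cheaper cover exists.
X alone covers T4, T5, T2 — every target.
Total install cost: 14.
No cover costs less than 14.

14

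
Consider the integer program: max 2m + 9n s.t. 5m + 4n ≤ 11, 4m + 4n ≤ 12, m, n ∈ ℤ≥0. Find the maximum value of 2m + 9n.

18

(m,n)=(0,2) is feasible, giving 18.
(m,n)=(1,1) is feasible, giving 11.
(m,n)=(0,1) is feasible, giving 9.
No feasible integer point exceeds 18.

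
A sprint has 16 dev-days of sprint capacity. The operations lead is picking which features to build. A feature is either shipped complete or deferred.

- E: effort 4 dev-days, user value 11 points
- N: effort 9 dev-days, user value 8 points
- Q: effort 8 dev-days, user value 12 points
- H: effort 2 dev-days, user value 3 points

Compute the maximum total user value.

Allowing fractional choices, the relaxed optimum would be about 27.8, but features are indivisible.
E + Q: effort 4 + 8 = 12 ≤ 16, user value 11 + 12 = 23.
E + Q + H: effort 4 + 8 + 2 = 14 ≤ 16, user value 11 + 12 + 3 = 26.
Best is E, Q, and H with total user value 26.

26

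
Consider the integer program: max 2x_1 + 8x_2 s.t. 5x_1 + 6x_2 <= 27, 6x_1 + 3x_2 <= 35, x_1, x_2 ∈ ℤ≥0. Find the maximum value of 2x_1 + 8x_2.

32

(x_1,x_2)=(0,4): 5·0+6·4=24≤27, 6·0+3·4=12≤35, objective 32.
(x_1,x_2)=(1,3): 5·1+6·3=23≤27, 6·1+3·3=15≤35, objective 26.
The best lattice point is (0,4), giving 32.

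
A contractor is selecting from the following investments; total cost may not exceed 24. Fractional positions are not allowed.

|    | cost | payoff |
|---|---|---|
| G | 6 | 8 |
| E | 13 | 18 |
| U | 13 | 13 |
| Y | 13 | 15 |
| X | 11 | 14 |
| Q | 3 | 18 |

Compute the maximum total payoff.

Allowing fractional choices, the relaxed optimum would be about 46.5, but investments are indivisible.
G + Y + Q: cost 6 + 13 + 3 = 22 ≤ 24, payoff 8 + 15 + 18 = 41.
G + E + Q: cost 6 + 13 + 3 = 22 ≤ 24, payoff 8 + 18 + 18 = 44.
G + X + Q: cost 6 + 11 + 3 = 20 ≤ 24, payoff 8 + 14 + 18 = 40.
Best is G, E, and Q with total payoff 44.

44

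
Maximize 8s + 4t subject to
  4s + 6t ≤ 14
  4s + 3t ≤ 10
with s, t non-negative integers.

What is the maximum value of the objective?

(s,t)=(2,0) is feasible, giving 16.
(s,t)=(1,1) is feasible, giving 12.
(s,t)=(1,0) is feasible, giving 8.
The best lattice point is (2,0), giving 16.

16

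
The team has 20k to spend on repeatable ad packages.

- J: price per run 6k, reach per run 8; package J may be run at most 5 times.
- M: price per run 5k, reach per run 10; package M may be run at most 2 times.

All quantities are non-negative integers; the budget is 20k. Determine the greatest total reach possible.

1×J and 2×M: price 16 ≤ 20, reach 1·8 + 2·10 = 28.
2×J and 1×M: price 17 ≤ 20, reach 2·8 + 1·10 = 26.
Best is 28.

28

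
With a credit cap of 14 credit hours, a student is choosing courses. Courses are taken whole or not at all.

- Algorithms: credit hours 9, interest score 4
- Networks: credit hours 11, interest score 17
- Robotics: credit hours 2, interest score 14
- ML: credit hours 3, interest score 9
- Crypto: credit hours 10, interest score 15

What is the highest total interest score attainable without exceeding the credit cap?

Allowing fractional choices, the relaxed optimum would be about 36.9, but courses are indivisible.
Robotics + Crypto: credit hours 2 + 10 = 12 ≤ 14, interest score 14 + 15 = 29.
Algorithms + Robotics + ML: credit hours 9 + 2 + 3 = 14 ≤ 14, interest score 4 + 14 + 9 = 27.
Networks + Robotics: credit hours 11 + 2 = 13 ≤ 14, interest score 17 + 14 = 31.
Best is Networks and Robotics with total interest score 31.

31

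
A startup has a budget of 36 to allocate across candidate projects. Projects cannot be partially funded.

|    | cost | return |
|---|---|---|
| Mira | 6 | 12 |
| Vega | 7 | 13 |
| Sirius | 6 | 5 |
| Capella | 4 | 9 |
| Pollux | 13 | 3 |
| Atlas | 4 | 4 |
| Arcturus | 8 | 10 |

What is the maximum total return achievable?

This is an integer program with binary decision variables.
Mira + Vega + Capella + Atlas + Arcturus: cost 6 + 7 + 4 + 4 + 8 = 29 ≤ 36, return 12 + 13 + 9 + 4 + 10 = 48.
Mira + Vega + Sirius + Capella + Arcturus: cost 6 + 7 + 6 + 4 + 8 = 31 ≤ 36, return 12 + 13 + 5 + 9 + 10 = 49.
Mira + Vega + Sirius + Capella + Atlas + Arcturus: cost 6 + 7 + 6 + 4 + 4 + 8 = 35 ≤ 36, return 12 + 13 + 5 + 9 + 4 + 10 = 53.
Best is Mira, Vega, Sirius, Capella, Atlas, and Arcturus with total return 53.

53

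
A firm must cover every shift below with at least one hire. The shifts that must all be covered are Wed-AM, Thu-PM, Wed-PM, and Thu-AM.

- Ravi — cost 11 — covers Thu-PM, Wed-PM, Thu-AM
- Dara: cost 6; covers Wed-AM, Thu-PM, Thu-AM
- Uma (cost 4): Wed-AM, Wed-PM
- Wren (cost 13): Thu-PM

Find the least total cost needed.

10

This is an integer covering problem.
Choose Dara and Uma: together they cover Wed-AM, Thu-PM, Wed-PM, Thu-AM — every shift.
Total cost: 6 + 4 = 10.
No cover costs less than 10.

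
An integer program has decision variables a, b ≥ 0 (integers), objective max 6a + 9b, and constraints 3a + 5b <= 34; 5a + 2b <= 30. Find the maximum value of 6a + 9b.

63

Relaxing integrality, the LP optimum is 63.79 at (a,b) = (4.32, 4.21), which is not an integer point.
(a,b)=(3,5): 3·3+5·5=34≤34, 5·3+2·5=25≤30, objective 63.
(a,b)=(4,4): 3·4+5·4=32≤34, 5·4+2·4=28≤30, objective 60.
(a,b)=(2,5): 3·2+5·5=31≤34, 5·2+2·5=20≤30, objective 57.
(a,b)=(3,4): 3·3+5·4=29≤34, 5·3+2·4=23≤30, objective 54.
No feasible integer point exceeds 63.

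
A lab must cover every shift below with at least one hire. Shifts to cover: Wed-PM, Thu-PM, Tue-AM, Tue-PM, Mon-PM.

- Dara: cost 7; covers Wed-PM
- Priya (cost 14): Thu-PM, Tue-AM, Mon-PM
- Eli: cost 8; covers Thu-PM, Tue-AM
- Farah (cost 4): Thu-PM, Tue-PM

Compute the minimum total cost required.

25

Choose Dara, Priya, and Farah: together they cover Wed-PM, Thu-PM, Tue-AM, Tue-PM, Mon-PM — every shift.
Total cost: 7 + 14 + 4 = 25.
No cover costs less than 25.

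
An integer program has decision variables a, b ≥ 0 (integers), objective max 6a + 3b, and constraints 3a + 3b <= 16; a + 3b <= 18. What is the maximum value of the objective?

30

The continuous relaxation peaks at (5.33, 0) with value 32.00; rounding to a feasible lattice point costs some objective.
(a,b)=(5,0) is feasible, giving 30.
(a,b)=(4,1) is feasible, giving 27.
The best lattice point is (5,0), giving 30.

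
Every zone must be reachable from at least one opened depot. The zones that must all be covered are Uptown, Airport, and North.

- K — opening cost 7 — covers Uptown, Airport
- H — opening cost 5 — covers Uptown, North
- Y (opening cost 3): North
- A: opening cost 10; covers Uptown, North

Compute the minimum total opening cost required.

10

The greedy cost-per-new-zone heuristic would pick H and K for 12, but a cheaper cover exists.
Choose K and Y: together they cover Uptown, Airport, North — every zone.
Total opening cost: 7 + 3 = 10.
No cover costs less than 10.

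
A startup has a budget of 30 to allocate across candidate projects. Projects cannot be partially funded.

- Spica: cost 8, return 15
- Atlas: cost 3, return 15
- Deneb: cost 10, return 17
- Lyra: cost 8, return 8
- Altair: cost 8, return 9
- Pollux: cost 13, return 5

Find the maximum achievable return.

56

Take Spica, Atlas, Deneb, and Altair: cost 8 + 3 + 10 + 8 = 29 ≤ 30, return 15 + 15 + 17 + 9 = 56.
No other feasible combination does better.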